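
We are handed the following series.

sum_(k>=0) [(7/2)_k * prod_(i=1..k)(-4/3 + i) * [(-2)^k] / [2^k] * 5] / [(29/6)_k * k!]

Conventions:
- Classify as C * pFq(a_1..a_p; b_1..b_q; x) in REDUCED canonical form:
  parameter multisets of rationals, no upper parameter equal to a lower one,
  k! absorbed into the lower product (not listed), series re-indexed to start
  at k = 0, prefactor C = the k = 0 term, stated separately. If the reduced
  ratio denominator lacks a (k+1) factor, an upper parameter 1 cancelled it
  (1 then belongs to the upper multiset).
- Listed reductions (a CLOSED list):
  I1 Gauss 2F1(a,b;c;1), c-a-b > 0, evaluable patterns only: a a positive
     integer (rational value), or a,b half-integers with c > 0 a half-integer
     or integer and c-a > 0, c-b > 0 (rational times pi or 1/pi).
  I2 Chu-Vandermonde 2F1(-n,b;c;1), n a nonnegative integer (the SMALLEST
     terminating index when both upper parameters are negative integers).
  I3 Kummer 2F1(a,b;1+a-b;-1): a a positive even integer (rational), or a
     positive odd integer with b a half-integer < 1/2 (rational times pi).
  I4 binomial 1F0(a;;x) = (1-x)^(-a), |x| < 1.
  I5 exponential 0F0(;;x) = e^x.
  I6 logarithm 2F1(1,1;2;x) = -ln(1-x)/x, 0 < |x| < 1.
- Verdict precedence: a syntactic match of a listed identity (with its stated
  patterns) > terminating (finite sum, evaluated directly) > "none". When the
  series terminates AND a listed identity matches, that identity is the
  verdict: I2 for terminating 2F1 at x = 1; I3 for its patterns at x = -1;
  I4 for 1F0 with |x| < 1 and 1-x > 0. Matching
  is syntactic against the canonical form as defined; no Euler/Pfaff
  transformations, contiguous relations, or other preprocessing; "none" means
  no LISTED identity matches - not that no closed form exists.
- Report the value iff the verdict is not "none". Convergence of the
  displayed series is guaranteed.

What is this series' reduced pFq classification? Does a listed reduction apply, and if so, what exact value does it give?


At argument -1: a 2F1 with upper {-1/3, 7/2}, lower {29/6}, scaled by C = 5. Verdict: none (x = -1): each listed identity misses the multisets {-1/3, 7/2} ; {29/6}.

Key step: t_0 = 5 here, and the running product (prefactor 5) telescopes to a rising factorial.
Consecutive-term ratio: r(k) = (-1) * (k-1/3) (k+7/2) / [(k+29/6) (k+1)] - rational in k. x = (-1); t_0 = 5; negate the roots.


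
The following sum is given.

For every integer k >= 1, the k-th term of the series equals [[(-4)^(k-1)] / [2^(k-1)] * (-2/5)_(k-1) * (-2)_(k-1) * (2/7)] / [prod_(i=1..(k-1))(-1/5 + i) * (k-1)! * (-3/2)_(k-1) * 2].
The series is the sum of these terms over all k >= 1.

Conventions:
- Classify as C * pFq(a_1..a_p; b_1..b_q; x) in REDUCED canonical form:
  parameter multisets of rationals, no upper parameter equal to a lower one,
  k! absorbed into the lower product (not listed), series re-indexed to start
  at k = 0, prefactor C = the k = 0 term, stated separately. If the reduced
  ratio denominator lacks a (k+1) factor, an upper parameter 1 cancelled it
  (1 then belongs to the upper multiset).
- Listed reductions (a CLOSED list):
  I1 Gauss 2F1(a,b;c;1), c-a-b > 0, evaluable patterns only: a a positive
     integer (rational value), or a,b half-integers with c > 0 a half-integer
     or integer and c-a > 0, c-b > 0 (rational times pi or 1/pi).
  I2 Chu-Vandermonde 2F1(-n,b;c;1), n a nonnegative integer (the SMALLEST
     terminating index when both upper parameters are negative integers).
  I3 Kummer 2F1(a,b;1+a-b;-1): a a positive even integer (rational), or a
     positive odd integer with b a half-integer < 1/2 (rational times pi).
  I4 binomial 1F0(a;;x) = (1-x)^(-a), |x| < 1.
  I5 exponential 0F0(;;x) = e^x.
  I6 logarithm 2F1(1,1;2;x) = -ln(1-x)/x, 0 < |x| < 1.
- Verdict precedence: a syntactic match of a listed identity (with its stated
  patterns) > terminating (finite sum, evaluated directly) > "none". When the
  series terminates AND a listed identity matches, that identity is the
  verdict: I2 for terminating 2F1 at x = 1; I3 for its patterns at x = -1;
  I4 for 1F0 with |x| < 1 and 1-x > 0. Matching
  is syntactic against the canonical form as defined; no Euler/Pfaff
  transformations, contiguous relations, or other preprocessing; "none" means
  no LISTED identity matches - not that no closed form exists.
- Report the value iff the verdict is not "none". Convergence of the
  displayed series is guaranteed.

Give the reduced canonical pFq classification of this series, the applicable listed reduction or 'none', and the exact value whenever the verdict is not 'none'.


The series (x = -2) is 2F2: upper {-2, -2/5}, lower {-3/2, 4/5}, prefactor 1/7. Verdict: terminating. With -2 upstairs the series is a 3-term polynomial sum; evaluated term by term. Value: 13/63.

Key step: t_0 = 1/7 here, and the two k-th powers (C = 1/7, x = -2) combine into one argument.
Step ratio: r(k) = (-2) * (k-2) (k-2/5) / [(k-3/2) (k+4/5) (k+1)] - rational; roots negated = parameters, x = (-2), C = 1/7.


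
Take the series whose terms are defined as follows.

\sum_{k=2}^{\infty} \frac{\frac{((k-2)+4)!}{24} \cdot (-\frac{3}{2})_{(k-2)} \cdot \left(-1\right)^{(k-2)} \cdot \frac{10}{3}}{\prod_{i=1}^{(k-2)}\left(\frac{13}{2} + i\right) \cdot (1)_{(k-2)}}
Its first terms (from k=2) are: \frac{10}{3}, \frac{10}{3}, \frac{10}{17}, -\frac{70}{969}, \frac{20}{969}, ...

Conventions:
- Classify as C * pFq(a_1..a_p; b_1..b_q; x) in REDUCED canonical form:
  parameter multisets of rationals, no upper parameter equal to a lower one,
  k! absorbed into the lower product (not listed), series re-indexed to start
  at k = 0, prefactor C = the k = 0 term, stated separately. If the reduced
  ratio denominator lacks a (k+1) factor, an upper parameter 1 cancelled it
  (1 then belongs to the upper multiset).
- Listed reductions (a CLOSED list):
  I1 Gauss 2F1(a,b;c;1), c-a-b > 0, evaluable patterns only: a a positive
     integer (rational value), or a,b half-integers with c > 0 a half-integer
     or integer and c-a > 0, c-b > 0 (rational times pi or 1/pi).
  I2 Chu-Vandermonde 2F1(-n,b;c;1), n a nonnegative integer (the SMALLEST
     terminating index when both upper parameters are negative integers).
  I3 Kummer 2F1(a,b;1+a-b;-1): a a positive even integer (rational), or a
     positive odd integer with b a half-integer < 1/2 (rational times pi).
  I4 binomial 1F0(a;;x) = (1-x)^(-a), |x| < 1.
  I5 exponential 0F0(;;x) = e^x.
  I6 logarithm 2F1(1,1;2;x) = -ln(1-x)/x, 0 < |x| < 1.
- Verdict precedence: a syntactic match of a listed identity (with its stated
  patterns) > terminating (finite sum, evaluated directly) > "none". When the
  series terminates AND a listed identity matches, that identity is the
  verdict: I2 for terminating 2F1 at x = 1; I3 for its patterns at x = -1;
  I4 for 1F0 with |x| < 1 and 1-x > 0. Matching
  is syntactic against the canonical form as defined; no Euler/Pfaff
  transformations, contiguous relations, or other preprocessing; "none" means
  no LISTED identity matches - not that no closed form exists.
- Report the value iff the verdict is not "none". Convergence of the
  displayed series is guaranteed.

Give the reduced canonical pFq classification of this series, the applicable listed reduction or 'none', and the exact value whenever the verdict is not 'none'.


Canonical form: C = \frac{10}{3} times 2F1 with upper {-\frac{3}{2}, 5}, lower {\frac{15}{2}}, x = -1. Verdict (x = -1): the Kummer evaluation I3 applies (x = -1; c = \frac{15}{2} equals 1+a-b for upper {-\frac{3}{2}, 5}: listed pattern). Value: \frac{75075}{32768} \cdot \pi.

Key step: x = -1 and (1)_k (C = 10/3, x = -1) is k! itself.
Term ratio: r(k) = -1 * (k-\frac{3}{2}) (k+5) / [(k+\frac{15}{2}) (k+1)] - rational in k, leading ratio -1; with t_0 = \frac{10}{3}, classification follows.


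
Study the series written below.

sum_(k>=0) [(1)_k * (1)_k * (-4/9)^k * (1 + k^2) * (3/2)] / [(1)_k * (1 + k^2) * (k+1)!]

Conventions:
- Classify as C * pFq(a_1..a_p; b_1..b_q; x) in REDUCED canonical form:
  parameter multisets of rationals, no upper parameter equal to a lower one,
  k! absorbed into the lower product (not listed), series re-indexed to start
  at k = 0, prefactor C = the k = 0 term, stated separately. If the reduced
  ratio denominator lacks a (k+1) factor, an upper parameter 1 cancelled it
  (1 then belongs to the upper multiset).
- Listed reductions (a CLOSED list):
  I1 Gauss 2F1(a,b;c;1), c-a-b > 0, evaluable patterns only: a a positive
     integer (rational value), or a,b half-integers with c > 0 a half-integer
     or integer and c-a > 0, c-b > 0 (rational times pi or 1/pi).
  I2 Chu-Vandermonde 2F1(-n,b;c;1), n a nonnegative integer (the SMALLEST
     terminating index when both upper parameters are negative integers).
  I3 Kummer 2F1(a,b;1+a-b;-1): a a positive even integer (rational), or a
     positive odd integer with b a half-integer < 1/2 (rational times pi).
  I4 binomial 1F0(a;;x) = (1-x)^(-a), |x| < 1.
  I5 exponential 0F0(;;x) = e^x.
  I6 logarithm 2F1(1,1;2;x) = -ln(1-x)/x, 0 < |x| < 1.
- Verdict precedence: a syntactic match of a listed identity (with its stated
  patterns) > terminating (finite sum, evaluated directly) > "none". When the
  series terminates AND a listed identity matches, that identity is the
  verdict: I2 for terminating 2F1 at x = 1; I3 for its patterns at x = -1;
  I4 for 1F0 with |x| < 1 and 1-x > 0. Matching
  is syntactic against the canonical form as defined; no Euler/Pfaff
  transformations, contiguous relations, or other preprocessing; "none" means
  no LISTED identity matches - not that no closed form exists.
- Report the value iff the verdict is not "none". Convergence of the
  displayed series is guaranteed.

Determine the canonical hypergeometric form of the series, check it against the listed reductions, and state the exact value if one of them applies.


The tell: with t_0 = 3/2, the denominator's factorial ratio (prefactor 3/2) is a lower Pochhammer.
Ratio: r(k) = (-4/9) * (k+1) (k+1) / [(k+2) (k+1)] - rational in k. x = (-4/9); t_0 = 3/2; negate the roots.

At argument -4/9: a 2F1 with upper {1, 1}, lower {2}, scaled by C = 3/2. Verdict: the logarithmic series (I6) fires (the logarithm: parameters (1,1;2), x = -4/9). Its exact value is (27/8) * ln(13/9).


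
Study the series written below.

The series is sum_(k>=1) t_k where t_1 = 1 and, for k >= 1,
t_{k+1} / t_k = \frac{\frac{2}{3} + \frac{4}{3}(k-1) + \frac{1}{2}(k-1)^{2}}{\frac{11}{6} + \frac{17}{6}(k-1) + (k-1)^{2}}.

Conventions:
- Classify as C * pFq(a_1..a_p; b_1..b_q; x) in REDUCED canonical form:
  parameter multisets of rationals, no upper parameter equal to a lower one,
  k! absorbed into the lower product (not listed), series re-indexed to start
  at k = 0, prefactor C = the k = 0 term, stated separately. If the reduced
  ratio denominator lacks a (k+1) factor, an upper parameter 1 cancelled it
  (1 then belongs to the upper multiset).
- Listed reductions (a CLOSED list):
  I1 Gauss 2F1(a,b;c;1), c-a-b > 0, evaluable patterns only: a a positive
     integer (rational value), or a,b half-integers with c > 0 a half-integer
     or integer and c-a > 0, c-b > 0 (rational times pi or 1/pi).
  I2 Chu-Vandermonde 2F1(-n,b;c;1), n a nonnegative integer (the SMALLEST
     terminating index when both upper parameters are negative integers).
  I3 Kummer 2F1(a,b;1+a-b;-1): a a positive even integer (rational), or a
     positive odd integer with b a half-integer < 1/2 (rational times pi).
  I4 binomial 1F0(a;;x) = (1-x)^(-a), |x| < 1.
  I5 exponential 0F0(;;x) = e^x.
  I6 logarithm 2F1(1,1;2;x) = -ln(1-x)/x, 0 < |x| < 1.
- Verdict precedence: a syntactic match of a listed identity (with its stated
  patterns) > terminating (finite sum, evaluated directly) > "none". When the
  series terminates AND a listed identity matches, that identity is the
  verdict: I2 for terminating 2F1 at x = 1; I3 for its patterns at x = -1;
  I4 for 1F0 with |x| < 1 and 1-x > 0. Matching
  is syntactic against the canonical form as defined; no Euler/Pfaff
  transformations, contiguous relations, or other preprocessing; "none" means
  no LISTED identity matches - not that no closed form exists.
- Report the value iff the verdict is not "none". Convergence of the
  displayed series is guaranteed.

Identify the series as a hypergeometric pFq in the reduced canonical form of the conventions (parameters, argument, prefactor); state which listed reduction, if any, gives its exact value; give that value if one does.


At argument \frac{1}{2}: a 2F1 with upper {\frac{2}{3}, 2}, lower {\frac{11}{6}}, scaled by C = 1. Verdict: none. Every listed pattern misses the 2F1 form at \frac{1}{2}, upper {\frac{2}{3}, 2}.

Structural cue: with t_0 = 1, roots of the ratio polynomials (C = 1, x = 1/2) are the negated parameters.
Adjacent-term ratio: r(k) = \frac{1}{2} * (k+\frac{2}{3}) (k+2) / [(k+\frac{11}{6}) (k+1)] - poly over poly, x = \frac{1}{2} from leading terms; C = 1 at k = 0.


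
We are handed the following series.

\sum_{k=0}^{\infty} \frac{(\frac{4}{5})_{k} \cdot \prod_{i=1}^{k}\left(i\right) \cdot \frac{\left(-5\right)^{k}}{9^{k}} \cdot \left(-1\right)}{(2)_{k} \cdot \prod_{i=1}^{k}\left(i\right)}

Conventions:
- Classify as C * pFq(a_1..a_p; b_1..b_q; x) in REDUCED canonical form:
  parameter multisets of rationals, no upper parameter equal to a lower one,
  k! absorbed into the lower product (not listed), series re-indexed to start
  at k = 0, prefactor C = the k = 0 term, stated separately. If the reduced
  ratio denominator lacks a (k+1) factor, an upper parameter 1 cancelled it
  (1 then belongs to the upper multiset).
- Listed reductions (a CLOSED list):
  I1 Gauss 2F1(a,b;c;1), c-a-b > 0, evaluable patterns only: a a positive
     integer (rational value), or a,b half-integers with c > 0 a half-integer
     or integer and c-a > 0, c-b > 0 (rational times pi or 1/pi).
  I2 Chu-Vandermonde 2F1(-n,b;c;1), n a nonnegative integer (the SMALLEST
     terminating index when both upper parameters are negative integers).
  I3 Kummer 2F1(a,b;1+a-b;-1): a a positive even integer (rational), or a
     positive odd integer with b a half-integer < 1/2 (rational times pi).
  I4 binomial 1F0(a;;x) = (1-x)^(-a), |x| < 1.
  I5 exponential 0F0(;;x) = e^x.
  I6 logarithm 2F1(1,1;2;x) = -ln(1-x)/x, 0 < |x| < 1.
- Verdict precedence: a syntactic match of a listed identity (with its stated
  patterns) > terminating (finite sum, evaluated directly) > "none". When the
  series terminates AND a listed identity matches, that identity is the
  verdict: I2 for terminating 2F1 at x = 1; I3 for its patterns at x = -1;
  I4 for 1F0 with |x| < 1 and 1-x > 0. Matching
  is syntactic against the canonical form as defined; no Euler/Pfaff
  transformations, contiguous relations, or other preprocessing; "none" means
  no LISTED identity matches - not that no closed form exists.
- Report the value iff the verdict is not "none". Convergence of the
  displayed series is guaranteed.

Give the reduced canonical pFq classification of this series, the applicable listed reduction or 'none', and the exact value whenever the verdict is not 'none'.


x = -\frac{5}{9} here; the reduced form reads 2F1, upper {\frac{4}{5}, 1}, lower {2}, C = -1. Verdict: none. A 2F1 with upper {\frac{4}{5}, 1} fits none of I1-I6 at x = -\frac{5}{9}; the sum runs forever.

The tell: with t_0 = -1, the product of the first k integers (C = -1, x = -5/9) is k!.
Consecutive-term ratio: r(k) = -\frac{5}{9} * (k+\frac{4}{5}) (k+1) / [(k+2) (k+1)] - rational; roots negated = parameters, x = -\frac{5}{9}, C = -1.


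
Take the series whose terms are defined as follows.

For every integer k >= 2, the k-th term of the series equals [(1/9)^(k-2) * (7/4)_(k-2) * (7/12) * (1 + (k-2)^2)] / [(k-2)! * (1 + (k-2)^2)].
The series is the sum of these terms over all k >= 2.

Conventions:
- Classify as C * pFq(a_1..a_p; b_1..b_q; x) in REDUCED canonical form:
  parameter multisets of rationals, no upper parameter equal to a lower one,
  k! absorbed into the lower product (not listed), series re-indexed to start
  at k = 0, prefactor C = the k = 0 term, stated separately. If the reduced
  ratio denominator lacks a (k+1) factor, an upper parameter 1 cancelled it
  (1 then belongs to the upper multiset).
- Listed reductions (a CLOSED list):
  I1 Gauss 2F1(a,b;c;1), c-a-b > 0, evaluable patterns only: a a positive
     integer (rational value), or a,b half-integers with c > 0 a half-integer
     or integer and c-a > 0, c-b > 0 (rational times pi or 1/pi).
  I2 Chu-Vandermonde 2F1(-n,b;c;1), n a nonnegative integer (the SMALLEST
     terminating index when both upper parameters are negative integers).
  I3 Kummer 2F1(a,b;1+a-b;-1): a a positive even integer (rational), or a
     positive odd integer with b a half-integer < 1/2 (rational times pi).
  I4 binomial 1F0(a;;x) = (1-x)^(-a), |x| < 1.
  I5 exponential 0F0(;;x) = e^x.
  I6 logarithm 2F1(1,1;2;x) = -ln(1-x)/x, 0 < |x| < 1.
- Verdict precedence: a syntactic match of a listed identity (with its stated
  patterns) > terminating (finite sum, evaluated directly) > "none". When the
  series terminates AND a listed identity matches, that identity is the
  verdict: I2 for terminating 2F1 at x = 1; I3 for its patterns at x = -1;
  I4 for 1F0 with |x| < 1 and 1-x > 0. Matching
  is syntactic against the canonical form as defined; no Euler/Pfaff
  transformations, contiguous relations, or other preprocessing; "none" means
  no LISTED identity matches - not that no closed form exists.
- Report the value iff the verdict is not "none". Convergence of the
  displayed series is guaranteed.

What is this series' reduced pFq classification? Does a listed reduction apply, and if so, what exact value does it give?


At argument 1/9: a 1F0 with upper {7/4}, lower {-}, scaled by C = 7/12. Verdict at x = 1/9: the I4 binomial reduction matches (the 1F0 binomial series: exponent -7/4, x = 1/9). Value: (7/12) * (8/9)^(-7/4).

Structural cue: x = (1/9) and the factor k^2 + 1 cancels (top and bottom), leaving C = 7/12, x = 1/9.
Term ratio: r(k) = (1/9) * (k+7/4) / [(k+1)] - rational; roots negated = parameters, x = (1/9), C = 7/12.


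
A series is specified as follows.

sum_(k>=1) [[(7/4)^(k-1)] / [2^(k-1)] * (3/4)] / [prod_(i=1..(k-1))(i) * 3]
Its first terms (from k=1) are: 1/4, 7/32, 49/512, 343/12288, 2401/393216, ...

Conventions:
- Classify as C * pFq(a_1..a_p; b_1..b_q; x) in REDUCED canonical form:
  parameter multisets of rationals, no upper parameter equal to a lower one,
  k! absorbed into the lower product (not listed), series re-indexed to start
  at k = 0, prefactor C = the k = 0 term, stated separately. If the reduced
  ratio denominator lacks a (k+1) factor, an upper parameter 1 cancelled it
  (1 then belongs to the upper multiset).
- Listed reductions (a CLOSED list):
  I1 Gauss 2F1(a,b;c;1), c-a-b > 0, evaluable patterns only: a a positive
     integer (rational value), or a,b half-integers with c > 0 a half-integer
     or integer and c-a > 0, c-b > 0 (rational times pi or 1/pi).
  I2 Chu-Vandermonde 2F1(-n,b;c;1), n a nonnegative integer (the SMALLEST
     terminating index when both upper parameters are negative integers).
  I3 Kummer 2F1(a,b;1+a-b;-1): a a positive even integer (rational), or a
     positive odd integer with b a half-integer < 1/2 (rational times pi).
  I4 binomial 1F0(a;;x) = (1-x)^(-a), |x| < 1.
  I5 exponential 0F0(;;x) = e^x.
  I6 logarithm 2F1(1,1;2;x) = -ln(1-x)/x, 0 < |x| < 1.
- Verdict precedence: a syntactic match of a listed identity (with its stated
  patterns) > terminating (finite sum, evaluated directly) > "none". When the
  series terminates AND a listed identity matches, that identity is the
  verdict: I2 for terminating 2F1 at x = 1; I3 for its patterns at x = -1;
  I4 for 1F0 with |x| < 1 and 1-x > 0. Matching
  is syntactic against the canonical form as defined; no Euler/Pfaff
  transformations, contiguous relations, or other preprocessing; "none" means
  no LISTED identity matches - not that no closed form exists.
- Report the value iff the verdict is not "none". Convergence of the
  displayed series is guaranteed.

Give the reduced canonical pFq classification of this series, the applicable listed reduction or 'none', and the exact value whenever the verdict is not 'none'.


This is 1/4 * 0F0(-; -; 7/8) in reduced canonical form. Verdict: the I5 exponential reduction matches (the 0F0 exponential series at x = 7/8). Value: (1/4) * e^(7/8).

First insight: t_0 being 1/4, the constant factors (prefactor 1/4) combine into one prefactor.
Term ratio: r(k) = (7/8) * 1 / [(k+1)] - rational in k. x = (7/8); t_0 = 1/4; negate the roots.


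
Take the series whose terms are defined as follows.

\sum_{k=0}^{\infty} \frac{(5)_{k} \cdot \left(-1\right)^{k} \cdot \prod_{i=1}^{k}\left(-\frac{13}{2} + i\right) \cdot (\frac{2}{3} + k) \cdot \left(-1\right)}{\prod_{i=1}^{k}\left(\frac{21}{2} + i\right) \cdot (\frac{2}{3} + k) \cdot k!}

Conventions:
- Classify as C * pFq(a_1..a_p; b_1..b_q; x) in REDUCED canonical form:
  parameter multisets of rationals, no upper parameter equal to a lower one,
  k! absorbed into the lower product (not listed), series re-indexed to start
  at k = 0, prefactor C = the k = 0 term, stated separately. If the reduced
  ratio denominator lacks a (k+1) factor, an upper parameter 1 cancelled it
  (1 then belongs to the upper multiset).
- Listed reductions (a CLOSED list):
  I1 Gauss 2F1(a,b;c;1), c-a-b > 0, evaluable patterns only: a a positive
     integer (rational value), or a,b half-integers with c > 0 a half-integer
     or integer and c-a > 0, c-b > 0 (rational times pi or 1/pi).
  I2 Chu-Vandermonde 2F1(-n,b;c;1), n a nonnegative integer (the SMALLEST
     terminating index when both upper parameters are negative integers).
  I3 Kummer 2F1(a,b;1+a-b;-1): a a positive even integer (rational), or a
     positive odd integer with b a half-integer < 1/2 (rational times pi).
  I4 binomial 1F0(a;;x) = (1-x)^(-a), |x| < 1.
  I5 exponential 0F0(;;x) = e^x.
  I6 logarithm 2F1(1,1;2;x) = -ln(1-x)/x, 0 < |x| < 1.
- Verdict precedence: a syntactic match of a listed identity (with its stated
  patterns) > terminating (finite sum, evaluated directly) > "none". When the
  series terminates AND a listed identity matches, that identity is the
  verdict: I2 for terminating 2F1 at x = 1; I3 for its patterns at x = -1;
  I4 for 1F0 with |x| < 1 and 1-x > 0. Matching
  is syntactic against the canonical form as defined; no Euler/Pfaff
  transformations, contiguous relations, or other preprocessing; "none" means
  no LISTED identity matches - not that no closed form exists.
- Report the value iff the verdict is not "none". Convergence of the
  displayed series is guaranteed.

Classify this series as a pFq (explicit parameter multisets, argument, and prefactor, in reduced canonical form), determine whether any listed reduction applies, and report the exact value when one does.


The series (x = -1) is 2F1: upper {-\frac{11}{2}, 5}, lower {\frac{23}{2}}, prefactor -1. Verdict: Kummer's theorem (I3) matches (x = -1; c = \frac{23}{2} equals 1+a-b for upper {-\frac{11}{2}, 5}: listed pattern). Hence: \left(-\frac{43648605}{16777216}\right) \cdot \pi.

Structural cue: x = -1 and the lower running product (C = -1, x = -1) is a rising factorial.
Term ratio: r(k) = -1 * (k-\frac{11}{2}) (k+5) / [(k+\frac{23}{2}) (k+1)] - rational; roots negated = parameters, x = -1, C = -1.


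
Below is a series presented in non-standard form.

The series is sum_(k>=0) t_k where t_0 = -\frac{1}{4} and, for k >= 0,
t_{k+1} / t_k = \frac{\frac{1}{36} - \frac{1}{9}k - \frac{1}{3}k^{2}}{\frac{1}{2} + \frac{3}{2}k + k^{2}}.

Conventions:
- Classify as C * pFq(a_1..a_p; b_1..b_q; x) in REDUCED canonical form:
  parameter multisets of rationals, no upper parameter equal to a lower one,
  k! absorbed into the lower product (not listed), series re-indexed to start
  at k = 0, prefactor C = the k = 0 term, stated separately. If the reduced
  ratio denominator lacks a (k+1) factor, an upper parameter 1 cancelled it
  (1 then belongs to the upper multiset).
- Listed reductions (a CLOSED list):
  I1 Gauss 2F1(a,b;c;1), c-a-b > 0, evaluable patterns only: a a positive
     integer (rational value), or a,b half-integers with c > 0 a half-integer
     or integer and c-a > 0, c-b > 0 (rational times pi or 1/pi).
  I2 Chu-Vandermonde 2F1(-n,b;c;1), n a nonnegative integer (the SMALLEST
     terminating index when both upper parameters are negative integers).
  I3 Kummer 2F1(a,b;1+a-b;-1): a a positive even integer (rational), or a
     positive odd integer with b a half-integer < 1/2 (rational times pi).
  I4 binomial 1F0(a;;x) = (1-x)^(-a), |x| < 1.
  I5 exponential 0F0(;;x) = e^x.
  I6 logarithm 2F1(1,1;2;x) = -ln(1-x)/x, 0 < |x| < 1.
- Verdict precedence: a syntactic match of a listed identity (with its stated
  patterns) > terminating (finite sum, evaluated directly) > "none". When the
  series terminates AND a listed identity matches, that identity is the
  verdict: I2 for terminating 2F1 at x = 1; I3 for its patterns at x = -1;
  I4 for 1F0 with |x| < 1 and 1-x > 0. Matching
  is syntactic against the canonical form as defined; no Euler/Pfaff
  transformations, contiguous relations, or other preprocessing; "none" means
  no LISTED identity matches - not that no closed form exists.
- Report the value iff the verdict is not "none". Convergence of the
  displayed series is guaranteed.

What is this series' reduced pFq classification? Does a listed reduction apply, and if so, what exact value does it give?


Classification (C = -\frac{1}{4}): 1F0 with upper {-\frac{1}{6}}, lower {-}, argument x = -\frac{1}{3}. Verdict: this is the binomial series (I4) (the 1F0 binomial series: exponent 1/6, x = -\frac{1}{3}). Its exact value is \left(-\frac{1}{4}\right) \cdot \left(\frac{4}{3}\right)^{\frac{1}{6}}.

Key observation: with t_0 = -\frac{1}{4}, the ratio is unreduced: k + 1/2 divides both sides (prefactor -1/4).
Ratio: r(k) = -\frac{1}{3} * (k-\frac{1}{6}) / [(k+1)] ; factor over Q: parameters, x = -\frac{1}{3}, and C = -\frac{1}{4}.


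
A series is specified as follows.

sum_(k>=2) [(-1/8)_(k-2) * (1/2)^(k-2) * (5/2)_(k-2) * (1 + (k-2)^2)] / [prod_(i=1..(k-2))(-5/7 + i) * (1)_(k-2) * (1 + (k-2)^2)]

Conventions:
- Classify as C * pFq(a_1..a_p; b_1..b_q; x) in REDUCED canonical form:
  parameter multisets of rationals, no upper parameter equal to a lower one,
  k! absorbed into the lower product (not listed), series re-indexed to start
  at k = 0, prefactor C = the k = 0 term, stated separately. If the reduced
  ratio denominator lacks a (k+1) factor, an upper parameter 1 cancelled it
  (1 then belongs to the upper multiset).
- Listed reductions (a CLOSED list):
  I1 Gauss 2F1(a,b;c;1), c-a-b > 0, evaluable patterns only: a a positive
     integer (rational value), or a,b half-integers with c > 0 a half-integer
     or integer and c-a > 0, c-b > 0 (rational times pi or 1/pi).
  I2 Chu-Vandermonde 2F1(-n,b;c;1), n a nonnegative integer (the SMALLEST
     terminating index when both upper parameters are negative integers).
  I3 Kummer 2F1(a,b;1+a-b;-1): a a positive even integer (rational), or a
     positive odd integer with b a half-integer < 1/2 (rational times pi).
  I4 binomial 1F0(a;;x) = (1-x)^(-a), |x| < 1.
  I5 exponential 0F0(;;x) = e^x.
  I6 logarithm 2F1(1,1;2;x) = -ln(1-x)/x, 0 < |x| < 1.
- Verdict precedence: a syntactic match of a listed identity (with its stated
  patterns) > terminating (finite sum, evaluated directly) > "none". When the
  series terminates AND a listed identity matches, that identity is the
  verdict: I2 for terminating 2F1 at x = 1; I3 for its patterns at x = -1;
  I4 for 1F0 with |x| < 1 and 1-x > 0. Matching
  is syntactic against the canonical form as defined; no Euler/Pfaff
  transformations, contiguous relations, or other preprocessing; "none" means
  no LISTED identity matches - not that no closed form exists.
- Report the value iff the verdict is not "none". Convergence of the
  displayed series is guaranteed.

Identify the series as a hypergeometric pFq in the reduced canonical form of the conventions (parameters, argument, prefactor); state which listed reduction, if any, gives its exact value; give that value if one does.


The series (x = 1/2) is 2F1: upper {-1/8, 5/2}, lower {2/7}, prefactor 1. Verdict: no listed reduction: x = 1/2 and upper {-1/8, 5/2} fail every I1-I6 pattern.

First insight: x = (1/2) and k^2 + 1 divides numerator and denominator alike; C = 1, x = 1/2 after cancelling.
Step ratio: r(k) = (1/2) * (k-1/8) (k+5/2) / [(k+2/7) (k+1)] - poly over poly, x = (1/2) from leading terms; C = 1 at k = 0.


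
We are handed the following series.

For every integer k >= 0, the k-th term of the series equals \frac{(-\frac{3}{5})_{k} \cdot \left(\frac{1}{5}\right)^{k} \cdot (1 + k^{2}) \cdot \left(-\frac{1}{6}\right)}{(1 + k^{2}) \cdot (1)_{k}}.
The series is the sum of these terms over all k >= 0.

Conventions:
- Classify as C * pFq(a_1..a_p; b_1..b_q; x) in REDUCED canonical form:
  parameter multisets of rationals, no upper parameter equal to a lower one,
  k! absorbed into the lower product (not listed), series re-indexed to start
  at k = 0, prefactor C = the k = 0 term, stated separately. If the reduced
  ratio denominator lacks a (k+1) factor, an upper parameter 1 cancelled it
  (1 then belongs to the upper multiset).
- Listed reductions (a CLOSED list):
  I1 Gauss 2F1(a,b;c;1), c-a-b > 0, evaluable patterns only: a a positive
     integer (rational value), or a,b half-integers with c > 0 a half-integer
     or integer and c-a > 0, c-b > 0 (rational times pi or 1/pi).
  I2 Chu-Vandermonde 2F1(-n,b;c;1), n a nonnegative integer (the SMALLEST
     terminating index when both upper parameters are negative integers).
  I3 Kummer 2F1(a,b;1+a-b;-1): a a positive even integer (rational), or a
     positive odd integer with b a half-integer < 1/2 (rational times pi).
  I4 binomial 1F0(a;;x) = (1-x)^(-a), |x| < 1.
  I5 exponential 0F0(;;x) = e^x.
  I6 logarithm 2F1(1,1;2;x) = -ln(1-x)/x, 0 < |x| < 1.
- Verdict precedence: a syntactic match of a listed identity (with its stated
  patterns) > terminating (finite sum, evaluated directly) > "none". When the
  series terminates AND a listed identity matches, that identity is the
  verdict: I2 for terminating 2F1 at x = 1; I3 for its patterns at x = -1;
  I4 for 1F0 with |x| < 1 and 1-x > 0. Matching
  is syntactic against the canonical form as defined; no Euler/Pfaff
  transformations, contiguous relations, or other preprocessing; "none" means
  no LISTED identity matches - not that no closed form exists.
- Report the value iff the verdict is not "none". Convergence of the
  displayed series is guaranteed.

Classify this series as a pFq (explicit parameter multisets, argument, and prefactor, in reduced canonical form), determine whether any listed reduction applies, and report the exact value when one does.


With C = -\frac{1}{6}: the canonical form is 1F0(-\frac{3}{5}; -; \frac{1}{5}). Verdict at x = \frac{1}{5}: the I4 binomial reduction matches (the 1F0 binomial series: exponent 3/5, x = \frac{1}{5}). Sum: \left(-\frac{1}{6}\right) \cdot \left(\frac{4}{5}\right)^{\frac{3}{5}}.

The tell: from the first term -\frac{1}{6}: the factor k^2 + 1 cancels (top and bottom), leaving prefactor -1/6.
Consecutive-term ratio: r(k) = \frac{1}{5} * (k-\frac{3}{5}) / [(k+1)] - rational in k. x = \frac{1}{5}; t_0 = -\frac{1}{6}; negate the roots.


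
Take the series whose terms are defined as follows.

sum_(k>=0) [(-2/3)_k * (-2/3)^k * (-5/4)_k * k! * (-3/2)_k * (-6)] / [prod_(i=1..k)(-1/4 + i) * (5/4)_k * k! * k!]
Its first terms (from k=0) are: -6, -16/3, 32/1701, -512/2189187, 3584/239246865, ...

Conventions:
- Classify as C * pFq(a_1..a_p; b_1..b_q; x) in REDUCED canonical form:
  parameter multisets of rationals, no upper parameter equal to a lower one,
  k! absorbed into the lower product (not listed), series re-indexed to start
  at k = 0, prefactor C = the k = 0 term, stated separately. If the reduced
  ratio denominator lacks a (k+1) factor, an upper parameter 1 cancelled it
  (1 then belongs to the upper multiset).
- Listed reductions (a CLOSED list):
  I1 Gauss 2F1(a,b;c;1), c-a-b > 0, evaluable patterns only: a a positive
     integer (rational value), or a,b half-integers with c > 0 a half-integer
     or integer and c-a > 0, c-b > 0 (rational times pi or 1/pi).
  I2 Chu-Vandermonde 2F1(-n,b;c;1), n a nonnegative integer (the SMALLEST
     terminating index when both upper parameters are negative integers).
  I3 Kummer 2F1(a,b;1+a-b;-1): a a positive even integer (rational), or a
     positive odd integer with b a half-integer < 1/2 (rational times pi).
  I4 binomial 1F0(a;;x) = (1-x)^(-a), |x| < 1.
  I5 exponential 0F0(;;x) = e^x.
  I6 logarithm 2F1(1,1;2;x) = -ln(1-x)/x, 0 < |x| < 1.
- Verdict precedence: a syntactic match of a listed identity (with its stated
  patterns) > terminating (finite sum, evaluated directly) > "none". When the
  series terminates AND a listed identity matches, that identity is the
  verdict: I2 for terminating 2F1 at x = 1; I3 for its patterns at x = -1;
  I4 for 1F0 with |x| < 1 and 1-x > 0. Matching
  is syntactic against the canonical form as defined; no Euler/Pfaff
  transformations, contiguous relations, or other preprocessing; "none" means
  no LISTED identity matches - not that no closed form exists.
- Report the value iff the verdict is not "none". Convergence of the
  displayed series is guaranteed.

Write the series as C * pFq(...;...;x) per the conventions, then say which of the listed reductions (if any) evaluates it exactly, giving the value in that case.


At argument -2/3: a 3F2 with upper {-3/2, -5/4, -2/3}, lower {3/4, 5/4}, scaled by C = -6. Verdict: none - at argument -2/3 the multisets {-3/2, -5/4, -2/3} ; {3/4, 5/4} match no listed identity.

Key observation: x = (-2/3) and the denominator's factorial ratio (prefactor -6) is a lower Pochhammer.
Consecutive-term ratio: r(k) = (-2/3) * (k-3/2) (k-5/4) (k-2/3) / [(k+3/4) (k+5/4) (k+1)] - rational in k. x = (-2/3); t_0 = -6; negate the roots.


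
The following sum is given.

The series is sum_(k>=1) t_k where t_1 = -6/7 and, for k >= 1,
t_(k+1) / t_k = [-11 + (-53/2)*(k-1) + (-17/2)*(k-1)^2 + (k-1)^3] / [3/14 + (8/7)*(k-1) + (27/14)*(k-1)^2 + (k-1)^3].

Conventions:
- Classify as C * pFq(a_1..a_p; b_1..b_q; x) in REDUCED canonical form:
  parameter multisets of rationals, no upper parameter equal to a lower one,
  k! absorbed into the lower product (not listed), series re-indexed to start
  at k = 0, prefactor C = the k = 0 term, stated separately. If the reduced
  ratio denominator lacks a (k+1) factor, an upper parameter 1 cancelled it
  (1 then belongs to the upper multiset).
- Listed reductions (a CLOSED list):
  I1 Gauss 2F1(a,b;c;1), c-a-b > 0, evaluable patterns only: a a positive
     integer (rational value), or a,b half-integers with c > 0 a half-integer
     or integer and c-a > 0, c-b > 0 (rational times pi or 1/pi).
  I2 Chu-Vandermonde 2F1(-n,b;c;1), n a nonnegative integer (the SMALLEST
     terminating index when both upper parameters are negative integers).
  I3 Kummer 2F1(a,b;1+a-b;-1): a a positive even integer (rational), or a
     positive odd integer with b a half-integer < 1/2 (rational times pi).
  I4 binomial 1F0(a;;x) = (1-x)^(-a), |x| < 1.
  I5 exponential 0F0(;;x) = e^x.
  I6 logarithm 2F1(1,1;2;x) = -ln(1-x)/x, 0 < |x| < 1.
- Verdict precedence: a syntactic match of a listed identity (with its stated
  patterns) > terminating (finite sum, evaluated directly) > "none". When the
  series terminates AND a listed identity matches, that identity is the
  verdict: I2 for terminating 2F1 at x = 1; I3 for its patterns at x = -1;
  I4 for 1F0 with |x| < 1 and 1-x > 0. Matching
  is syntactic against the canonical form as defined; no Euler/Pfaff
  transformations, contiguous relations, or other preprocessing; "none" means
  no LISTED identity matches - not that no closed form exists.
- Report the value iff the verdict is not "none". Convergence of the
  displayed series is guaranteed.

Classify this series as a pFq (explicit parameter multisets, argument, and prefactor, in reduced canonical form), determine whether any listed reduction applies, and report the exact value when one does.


At argument 1: a 2F1 with upper {-11, 2}, lower {3/7}, scaled by C = -6/7. Verdict: this is the Chu-Vandermonde identity I2 (terminating 2F1 at x = 1 with n = 11, b = 2, c = 3/7). Its exact value is -4/511.

Key step: t_0 being -6/7, the parameter 1/2 appears in both the upper and lower lists and cancels.
Ratio: r(k) = 1 * (k-11) (k+2) / [(k+3/7) (k+1)] - poly over poly, x = 1 from leading terms; C = -6/7 at k = 0.


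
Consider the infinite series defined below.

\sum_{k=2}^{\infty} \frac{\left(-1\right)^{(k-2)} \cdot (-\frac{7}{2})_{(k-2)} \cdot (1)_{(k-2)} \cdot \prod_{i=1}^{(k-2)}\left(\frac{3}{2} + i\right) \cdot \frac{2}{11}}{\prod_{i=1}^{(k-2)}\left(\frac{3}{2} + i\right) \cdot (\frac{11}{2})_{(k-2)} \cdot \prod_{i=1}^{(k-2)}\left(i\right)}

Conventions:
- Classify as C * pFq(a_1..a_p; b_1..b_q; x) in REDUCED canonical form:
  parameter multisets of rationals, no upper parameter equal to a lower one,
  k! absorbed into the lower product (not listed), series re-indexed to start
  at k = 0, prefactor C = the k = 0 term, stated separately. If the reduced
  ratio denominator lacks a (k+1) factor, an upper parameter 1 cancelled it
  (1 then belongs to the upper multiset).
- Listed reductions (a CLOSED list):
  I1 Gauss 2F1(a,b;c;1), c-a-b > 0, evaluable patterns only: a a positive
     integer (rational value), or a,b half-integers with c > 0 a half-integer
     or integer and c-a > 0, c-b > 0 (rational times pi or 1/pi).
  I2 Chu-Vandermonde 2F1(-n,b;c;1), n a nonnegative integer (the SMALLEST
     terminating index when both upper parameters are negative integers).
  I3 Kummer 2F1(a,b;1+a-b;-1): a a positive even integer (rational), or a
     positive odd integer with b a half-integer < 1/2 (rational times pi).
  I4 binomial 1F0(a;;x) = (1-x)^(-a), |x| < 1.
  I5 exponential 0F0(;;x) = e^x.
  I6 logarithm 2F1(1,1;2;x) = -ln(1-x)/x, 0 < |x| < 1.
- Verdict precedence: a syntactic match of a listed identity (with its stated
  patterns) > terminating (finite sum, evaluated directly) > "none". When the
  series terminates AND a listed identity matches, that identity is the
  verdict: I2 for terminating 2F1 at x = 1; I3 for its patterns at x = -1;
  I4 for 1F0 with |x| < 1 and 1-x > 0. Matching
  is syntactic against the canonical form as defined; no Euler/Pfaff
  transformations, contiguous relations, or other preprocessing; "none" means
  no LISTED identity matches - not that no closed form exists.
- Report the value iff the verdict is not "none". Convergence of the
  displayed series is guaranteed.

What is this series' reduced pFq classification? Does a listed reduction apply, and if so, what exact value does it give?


This is \frac{2}{11} * 2F1(-\frac{7}{2}, 1; \frac{11}{2}; -1) in reduced canonical form. Verdict: the Kummer evaluation I3 fires (x = -1; c = \frac{11}{2} equals 1+a-b for upper {-\frac{7}{2}, 1}: listed pattern). Sum: \frac{315}{2816} \cdot \pi.

Structural cue: t_0 being \frac{2}{11}, the product of the first k integers (C = 2/11) is k!.
Adjacent-term ratio: r(k) = -1 * (k-\frac{7}{2}) (k+1) / [(k+\frac{11}{2}) (k+1)] - rational; roots negated = parameters, x = -1, C = \frac{2}{11}.


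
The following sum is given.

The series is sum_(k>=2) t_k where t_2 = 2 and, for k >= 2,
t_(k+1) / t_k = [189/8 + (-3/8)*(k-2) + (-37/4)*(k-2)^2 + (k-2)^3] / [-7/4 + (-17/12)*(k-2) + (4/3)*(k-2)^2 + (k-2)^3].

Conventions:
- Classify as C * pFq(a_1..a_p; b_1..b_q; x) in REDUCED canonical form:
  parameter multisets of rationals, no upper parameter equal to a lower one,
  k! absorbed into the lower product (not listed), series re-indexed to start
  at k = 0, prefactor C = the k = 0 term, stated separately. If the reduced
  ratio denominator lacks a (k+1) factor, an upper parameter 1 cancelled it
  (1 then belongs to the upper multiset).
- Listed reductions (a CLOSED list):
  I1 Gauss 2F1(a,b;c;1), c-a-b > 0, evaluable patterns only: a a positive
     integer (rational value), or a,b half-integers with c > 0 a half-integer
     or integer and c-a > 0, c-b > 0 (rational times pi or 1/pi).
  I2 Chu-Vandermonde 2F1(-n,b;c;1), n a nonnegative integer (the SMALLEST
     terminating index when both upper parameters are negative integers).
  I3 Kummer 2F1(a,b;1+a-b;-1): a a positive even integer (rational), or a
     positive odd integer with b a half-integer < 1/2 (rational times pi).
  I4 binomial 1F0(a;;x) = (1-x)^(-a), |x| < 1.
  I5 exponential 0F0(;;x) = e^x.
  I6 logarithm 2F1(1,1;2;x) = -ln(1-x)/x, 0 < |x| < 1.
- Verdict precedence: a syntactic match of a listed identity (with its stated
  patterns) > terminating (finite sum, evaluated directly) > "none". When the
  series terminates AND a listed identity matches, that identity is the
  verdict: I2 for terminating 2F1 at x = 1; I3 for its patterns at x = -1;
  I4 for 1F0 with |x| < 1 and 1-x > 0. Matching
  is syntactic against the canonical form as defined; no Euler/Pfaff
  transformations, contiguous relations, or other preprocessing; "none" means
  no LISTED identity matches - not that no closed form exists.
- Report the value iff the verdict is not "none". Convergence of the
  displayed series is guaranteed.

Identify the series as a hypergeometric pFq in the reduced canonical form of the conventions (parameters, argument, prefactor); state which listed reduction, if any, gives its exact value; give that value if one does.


x = 1 here; the reduced form reads 2F1, upper {-9, -7/4}, lower {-7/6}, C = 2. Verdict: this is the Chu-Vandermonde identity I2 (terminating 2F1 at x = 1 with n = 9, b = -7/4, c = -7/6). Its exact value is 179500730929/595070720.

Structural cue: from the first term 2: roots of the ratio polynomials (prefactor 2) are the negated parameters.
Consecutive-term ratio: r(k) = 1 * (k-9) (k-7/4) / [(k-7/6) (k+1)] - rational in k. x = 1; t_0 = 2; negate the roots.
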